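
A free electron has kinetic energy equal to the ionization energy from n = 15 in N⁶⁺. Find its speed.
1.02092e+06 m/s (or 0.341% of c)

The binding energy at n = 15 for N⁶⁺ is:
E_15 = -13.6057 × 7²/15² = -2.96301911 eV
|E_15| = 2.96301911 eV

Convert to Joules:
KE = 2.96301911 eV × (1.602177 × 10⁻¹⁹ J/eV) = 4.7472811e-19 J

Using KE = ½mv²:
v = √(2·KE/m_e)
v = √(2 × 4.7472811e-19 J / 9.10938 × 10⁻³¹ kg)
v = 1.02092e+06 m/s

This is approximately 0.341% the speed of light.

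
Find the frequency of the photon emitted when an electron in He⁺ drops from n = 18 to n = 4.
7.8185e+14 Hz

First, find the transition energy:
E_18 = -13.6057 × 2² / 18² = -0.1679716 eV
E_4 = -13.6057 × 2² / 4² = -3.4014250 eV
|ΔE| = |E_4 - E_18| = 3.2334534 eV

Convert to Joules: E = 3.2334534 eV × (1.602177 × 10⁻¹⁹ J/eV) = 5.180565e-19 J

Using E = hf:
f = E/h = 5.180565e-19 J / (6.62607 × 10⁻³⁴ J·s)
f = 7.8185e+14 Hz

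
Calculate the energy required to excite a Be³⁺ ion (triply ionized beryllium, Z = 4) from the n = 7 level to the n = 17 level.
3.6894 eV

The energy levels of a hydrogen-like atom are E_n = -13.6057 Z² eV / n².

Energy at n = 7: E_7 = -13.6057 × 4² / 7² = -4.4426776 eV
Energy at n = 17: E_17 = -13.6057 × 4² / 17² = -0.7532567 eV

The excitation energy is the difference:
ΔE = E_17 - E_7
ΔE = -0.7532567 - (-4.4426776)
ΔE = 3.6894 eV

Since this is positive, energy must be absorbed (photon absorption).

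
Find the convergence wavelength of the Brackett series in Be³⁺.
91.126513 nm

The series limit corresponds to the transition from n = ∞ to n = 4.
This is the highest energy (shortest wavelength) transition in the Brackett series.

E_∞ = 0 eV
E_4 = -13.6057 × 4² / 4² = -13.60570000 eV

Energy at series limit:
ΔE = E_∞ - E_4 = 0 - (-13.60570000) = 13.60570000 eV
λ = hc/E = 1239.84 eV·nm / 13.60570000 eV = 91.126513 nm

This energy equals the ionization energy from the n = 4 state of Be³⁺.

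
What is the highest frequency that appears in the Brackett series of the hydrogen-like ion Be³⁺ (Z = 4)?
3.2898e+15 Hz

The series limit corresponds to the transition from n = ∞ to n = 4.
This is the highest energy (shortest wavelength) transition in the Brackett series.

E_∞ = 0 eV
E_4 = -13.6057 × 4² / 4² = -13.605700 eV

Energy at series limit:
ΔE = E_∞ - E_4 = 0 - (-13.605700) = 13.605700 eV
E = 13.605700 eV × (1.602177 × 10⁻¹⁹ J/eV) = 2.179874e-18 J
f = E/h = 2.179874e-18 J / (6.62607 × 10⁻³⁴ J·s) = 3.2898e+15 Hz

This energy equals the ionization energy from the n = 4 state of Be³⁺.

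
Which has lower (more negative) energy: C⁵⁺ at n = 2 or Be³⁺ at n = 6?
C⁵⁺ at n = 2 (E = -122.45 eV)

Using E_n = -13.6057 Z² / n² eV:

C⁵⁺ (Z = 6) at n = 2:
E = -13.6057 × 6² / 2² = -13.6057 × 36 / 4 = -122.45130 eV

Be³⁺ (Z = 4) at n = 6:
E = -13.6057 × 4² / 6² = -13.6057 × 16 / 36 = -6.04698 eV

Since -122.45130 eV < -6.04698 eV,
C⁵⁺ at n = 2 is more tightly bound (requires more energy to ionize).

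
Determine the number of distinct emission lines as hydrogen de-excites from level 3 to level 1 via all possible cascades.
3

The electron can occupy levels n = 1, 2, ..., 3 during de-excitation — that is m = 3 - 1 + 1 = 3 distinct levels.

The number of distinct spectral lines equals the number of ways to choose 2 of these m levels (each pair gives one possible emission transition):

Number of lines = m(m-1)/2 = 3×2/2 = 3

These correspond to all possible transitions between the 3 levels:
3 → 2, 3 → 1, 2 → 1

Each transition produces a photon with a unique energy (and thus wavelength). This count does not depend on Z.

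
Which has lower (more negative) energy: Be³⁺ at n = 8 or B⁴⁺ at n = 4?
B⁴⁺ at n = 4 (E = -21.259 eV)

Using E_n = -13.6057 Z² / n² eV:

Be³⁺ (Z = 4) at n = 8:
E = -13.6057 × 4² / 8² = -13.6057 × 16 / 64 = -3.401425 eV

B⁴⁺ (Z = 5) at n = 4:
E = -13.6057 × 5² / 4² = -13.6057 × 25 / 16 = -21.258906 eV

Since -21.258906 eV < -3.401425 eV,
B⁴⁺ at n = 4 is more tightly bound (requires more energy to ionize).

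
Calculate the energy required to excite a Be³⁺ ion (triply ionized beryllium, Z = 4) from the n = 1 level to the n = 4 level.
204.08550 eV

The energy levels of a hydrogen-like atom are E_n = -13.6057 Z² eV / n².

Energy at n = 1: E_1 = -13.6057 × 4² / 1² = -217.69120000 eV
Energy at n = 4: E_4 = -13.6057 × 4² / 4² = -13.60570000 eV

The excitation energy is the difference:
ΔE = E_4 - E_1
ΔE = -13.60570000 - (-217.69120000)
ΔE = 204.08550 eV

Since this is positive, energy must be absorbed (photon absorption).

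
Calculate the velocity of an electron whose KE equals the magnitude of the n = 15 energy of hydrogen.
1.46e+05 m/s (or 0.04865% of c)

The binding energy at n = 15 for hydrogen is:
E_15 = -13.6057/15² = -0.0604698 eV
|E_15| = 0.0604698 eV

Convert to Joules:
KE = 0.0604698 eV × (1.602177 × 10⁻¹⁹ J/eV) = 9.6883e-21 J

Using KE = ½mv²:
v = √(2·KE/m_e)
v = √(2 × 9.6883e-21 J / 9.10938 × 10⁻³¹ kg)
v = 1.46e+05 m/s

This is approximately 0.04865% the speed of light.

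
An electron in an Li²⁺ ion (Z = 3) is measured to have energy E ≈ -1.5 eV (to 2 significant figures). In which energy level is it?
n = 9

The exact energy levels follow E_n = -13.6057 Z² / n² eV with Z = 3.

The measured value (-1.5 eV) is reported to only 2 significant figures, so we must test candidate n values and see which one matches to that precision.

Candidate energies:
  n = 7:  E = -13.6057 × 3² / 7² = -2.49901 eV
  n = 8:  E = -13.6057 × 3² / 8² = -1.91330 eV
  n = 9:  E = -13.6057 × 3² / 9² = -1.51174 eV  ← matches
  n = 10:  E = -13.6057 × 3² / 10² = -1.22451 eV
  n = 11:  E = -13.6057 × 3² / 11² = -1.01199 eV

Checking against the measurement of -1.5 eV (2 sig figs), only n = 9 agrees:
E_9 = -1.51174 eV, which rounds to -1.5 eV ✓

Therefore n = 9.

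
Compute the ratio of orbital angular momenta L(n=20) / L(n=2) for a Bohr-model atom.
10.000000

In the Bohr model, L_n = nℏ, so the ratio is purely the ratio of quantum numbers:

L_20/L_2 = 20ℏ / 2ℏ = 20/2 = 10.000000

The angular momentum scales linearly with n.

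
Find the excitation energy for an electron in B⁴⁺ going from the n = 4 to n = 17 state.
20.08 eV

The energy levels of a hydrogen-like atom are E_n = -13.6057 Z² eV / n².

Energy at n = 4: E_4 = -13.6057 × 5² / 4² = -21.25891 eV
Energy at n = 17: E_17 = -13.6057 × 5² / 17² = -1.17696 eV

The excitation energy is the difference:
ΔE = E_17 - E_4
ΔE = -1.17696 - (-21.25891)
ΔE = 20.08 eV

Since this is positive, energy must be absorbed (photon absorption).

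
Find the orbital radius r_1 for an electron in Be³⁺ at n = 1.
0.0132 nm (or 0.1323 Å)

The Bohr radius formula is:
r_n = n² a₀ / Z

where a₀ = 0.0529177 nm is the Bohr radius.

For Be³⁺ (Z = 4) at n = 1:
r_1 = 1² × 0.0529177 nm / 4
r_1 = 1 × 0.0529177 nm / 4
r_1 = 0.05292 nm / 4
r_1 = 0.0132 nm

The electron orbits at approximately 0.0132 nm from the nucleus.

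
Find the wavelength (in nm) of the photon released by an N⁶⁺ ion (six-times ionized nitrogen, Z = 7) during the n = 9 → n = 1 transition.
1.882971 nm

First, find the transition energy using E_n = -13.6057 Z² / n² eV:
E_9 = -13.6057 × 7² / 9² = -8.23060864 eV
E_1 = -13.6057 × 7² / 1² = -666.67930000 eV

Photon energy: |ΔE| = |E_1 - E_9| = 658.44869136 eV

Convert to wavelength using E = hc/λ with hc = 1239.84 eV·nm:
λ = hc/E = 1239.84 eV·nm / 658.44869136 eV
λ = 1.882971 nm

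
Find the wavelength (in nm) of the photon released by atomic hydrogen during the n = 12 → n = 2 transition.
374.920511 nm

First, find the transition energy using E_n = -13.6057 / n² eV:
E_12 = -13.6057 / 12² = -0.0944840278 eV
E_2 = -13.6057 / 2² = -3.4014250000 eV

Photon energy: |ΔE| = |E_2 - E_12| = 3.3069409722 eV

Convert to wavelength using E = hc/λ with hc = 1239.84 eV·nm:
λ = hc/E = 1239.84 eV·nm / 3.3069409722 eV
λ = 374.920511 nm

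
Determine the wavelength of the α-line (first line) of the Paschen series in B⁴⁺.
74.984 nm

The longest wavelength corresponds to the smallest energy transition in the series.
The Paschen series has all transitions ending at n_f = 3.

For B⁴⁺ (Z = 5), the first line (α-line) is the jump from n = 4 to n = 3:
E_4 = -13.6057 × 5² / 4² = -21.25891 eV
E_3 = -13.6057 × 5² / 3² = -37.79361 eV
ΔE = E_4 - E_3 = 16.53470 eV

λ = hc/E = 1239.84 eV·nm / 16.53470 eV
λ = 74.984 nm

This is the α-line of the Paschen series in B⁴⁺.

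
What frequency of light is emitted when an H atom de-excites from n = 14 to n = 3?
3.488e+14 Hz

First, find the transition energy:
E_14 = -13.6057 / 14² = -0.069417 eV
E_3 = -13.6057 / 3² = -1.511744 eV
|ΔE| = |E_3 - E_14| = 1.442327 eV

Convert to Joules: E = 1.442327 eV × (1.602177 × 10⁻¹⁹ J/eV) = 2.31086e-19 J

Using E = hf:
f = E/h = 2.31086e-19 J / (6.62607 × 10⁻³⁴ J·s)
f = 3.488e+14 Hz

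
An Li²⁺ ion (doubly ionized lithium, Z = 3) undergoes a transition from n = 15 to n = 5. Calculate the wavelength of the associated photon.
284.770354 nm

First, find the transition energy using E_n = -13.6057 Z² / n² eV:
E_15 = -13.6057 × 3² / 15² = -0.5442280000 eV
E_5 = -13.6057 × 3² / 5² = -4.8980520000 eV

Photon energy: |ΔE| = |E_5 - E_15| = 4.3538240000 eV

Convert to wavelength using E = hc/λ with hc = 1239.84 eV·nm:
λ = hc/E = 1239.84 eV·nm / 4.3538240000 eV
λ = 284.770354 nm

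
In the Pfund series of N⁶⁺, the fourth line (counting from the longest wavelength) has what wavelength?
67.248976 nm

The lines of a series are numbered from the longest wavelength (smallest ΔE) outward; the fourth line is the transition from n = n_f + 4 to n_f.
The Pfund series has all transitions ending at n_f = 5.

For N⁶⁺ (Z = 7), the fourth line (δ-line) is the jump from n = 9 to n = 5:
E_9 = -13.6057 × 7² / 9² = -8.23060864 eV
E_5 = -13.6057 × 7² / 5² = -26.66717200 eV
ΔE = E_9 - E_5 = 18.43656336 eV

λ = hc/E = 1239.84 eV·nm / 18.43656336 eV
λ = 67.248976 nm

This is the δ-line of the Pfund series in N⁶⁺.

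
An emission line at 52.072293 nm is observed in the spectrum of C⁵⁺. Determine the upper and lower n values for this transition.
n = 4 → n = 3

First, find the photon energy from the wavelength (hc = 1239.84 eV·nm):
E = hc/λ = 1239.84 eV·nm / 52.072293 nm = 23.809975 eV

The energy levels of C⁵⁺ satisfy E_n = -13.6057 × 6² / n² eV, so an emission n_i → n_f releases
ΔE = 13.6057 × 6² × (1/n_f² − 1/n_i²) eV.

Setting ΔE equal to the photon energy:
1/n_f² − 1/n_i² = 23.809975 / (13.6057 × 6²) = 0.048611111

Since 1/n_i² must be positive, we need 1/n_f² > 0.048611111, i.e. n_f ≤ 4. For each allowed n_f, solve n_i = (1/n_f² − 0.048611111)^(−1/2) and check whether it is a whole number:
  n_f = 1: 1/n_i² = 1.000000000 − 0.048611111 = 0.951388889 → n_i = 1.025  (not an integer) ✗
  n_f = 2: 1/n_i² = 0.250000000 − 0.048611111 = 0.201388889 → n_i = 2.228  (not an integer) ✗
  n_f = 3: 1/n_i² = 0.111111111 − 0.048611111 = 0.062500000 → n_i = 4.000  → integer, n_i = 4 ✓
  n_f = 4: 1/n_i² = 0.062500000 − 0.048611111 = 0.013888889 → n_i = 8.485  (not an integer) ✗

Only n_f = 3 gives an integer upper level, n_i = 4.

The transition is from n = 4 to n = 3 (emission).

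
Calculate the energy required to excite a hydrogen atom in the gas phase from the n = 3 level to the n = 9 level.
1.343773 eV

The energy levels of a hydrogen-like atom are E_n = -13.6057 eV / n².

Energy at n = 3: E_3 = -13.6057 / 3² = -1.511744444 eV
Energy at n = 9: E_9 = -13.6057 / 9² = -0.167971605 eV

The excitation energy is the difference:
ΔE = E_9 - E_3
ΔE = -0.167971605 - (-1.511744444)
ΔE = 1.343773 eV

Since this is positive, energy must be absorbed (photon absorption).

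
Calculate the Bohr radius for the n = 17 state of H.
15.2932 nm (or 152.9322 Å)

The Bohr radius formula is:
r_n = n² a₀ / Z

where a₀ = 0.0529177 nm is the Bohr radius.

For H (Z = 1) at n = 17:
r_17 = 17² × 0.0529177 nm / 1
r_17 = 289 × 0.0529177 nm / 1
r_17 = 15.29322 nm / 1
r_17 = 15.2932 nm

The electron orbits at approximately 15.2932 nm from the nucleus.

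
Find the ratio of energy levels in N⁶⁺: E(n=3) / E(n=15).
25.0000

Using E_n = -13.6057 Z² / n² eV with Z = 7:

E_3 = -13.6057 × 7² / 3² = -666.6793 / 9 = -74.0754777778 eV
E_15 = -13.6057 × 7² / 15² = -666.6793 / 225 = -2.9630191111 eV

The ratio is:
E_3/E_15 = (-74.0754777778) / (-2.9630191111)
E_3/E_15 = (-666.6793/9) / (-666.6793/225)
E_3/E_15 = 225/9
E_3/E_15 = 25.0000
(Note: the Z² factors cancel in the ratio.)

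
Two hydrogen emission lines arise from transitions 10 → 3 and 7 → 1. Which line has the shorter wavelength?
7 → 1

Calculate the energy for each transition:

Transition 10 → 3:
ΔE₁ = |E_3 - E_10| = |-13.6057/3² - (-13.6057/10²)|
ΔE₁ = |-1.51174444 - (-0.13605700)| = 1.37569 eV

Transition 7 → 1:
ΔE₂ = |E_1 - E_7| = |-13.6057/1² - (-13.6057/7²)|
ΔE₂ = |-13.60570000 - (-0.27766735)| = 13.32803 eV

Since 13.32803 eV > 1.37569 eV, the transition 7 → 1 emits the more energetic photon.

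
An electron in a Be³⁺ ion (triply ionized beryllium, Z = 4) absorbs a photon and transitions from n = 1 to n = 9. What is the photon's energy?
215.004 eV

The energy levels of a hydrogen-like atom are E_n = -13.6057 Z² eV / n².

Energy at n = 1: E_1 = -13.6057 × 4² / 1² = -217.691200 eV
Energy at n = 9: E_9 = -13.6057 × 4² / 9² = -2.687546 eV

The excitation energy is the difference:
ΔE = E_9 - E_1
ΔE = -2.687546 - (-217.691200)
ΔE = 215.004 eV

Since this is positive, energy must be absorbed (photon absorption).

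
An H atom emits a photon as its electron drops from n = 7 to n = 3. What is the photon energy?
1.234077 eV

The energy levels are E_n = -13.6057 eV / n².

Energy at n = 7: E_7 = -13.6057 / 7² = -0.277667347 eV
Energy at n = 3: E_3 = -13.6057 / 3² = -1.511744444 eV

For emission (electron falling to lower state), the photon energy is:
E_photon = E_7 - E_3 = |-0.277667347 - (-1.511744444)|
E_photon = 1.234077 eV

This energy is carried away by the emitted photon.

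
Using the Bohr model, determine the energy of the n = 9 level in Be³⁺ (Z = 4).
-2.68755 eV

For hydrogen-like ions, the energy levels scale with Z²:
E_n = -13.6057 Z² / n² eV

For Be³⁺ (Z = 4) at n = 9:
E_9 = -13.6057 × 4² / 9²
E_9 = -13.6057 × 16 / 81
E_9 = -217.6912 / 81
E_9 = -2.68755 eV

The energy is 16 times more negative than hydrogen at the same n due to the stronger nuclear charge.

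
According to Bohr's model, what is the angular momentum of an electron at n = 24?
2.53e-33 J·s (or 24ℏ)

In the Bohr model, angular momentum is quantized:
L = nℏ

where ℏ = h/(2π) = 1.0546e-34 J·s

For n = 24:
L = 24 × 1.0546e-34 J·s
L = 2.53e-33 J·s

This can also be written as L = 24ℏ.
The angular momentum is an integer multiple of the reduced Planck constant.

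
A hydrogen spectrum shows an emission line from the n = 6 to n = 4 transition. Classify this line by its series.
Brackett series

The spectral series in hydrogen are named based on the final (lower) energy level:
- Lyman series: n_final = 1 (ultraviolet)
- Balmer series: n_final = 2 (visible/near-UV)
- Paschen series: n_final = 3 (infrared)
- Brackett series: n_final = 4 (infrared)
- Pfund series: n_final = 5 (far infrared)

Since this transition ends at n = 4, it belongs to the Brackett series.

For reference, this 6 → 4 line has photon energy
ΔE = 13.6057 eV × (1/4² - 1/6²) = 0.4724201389 eV,
corresponding to wavelength λ = hc/ΔE = 1239.84 eV·nm / 0.4724201389 eV = 2624.4436 nm in the infrared region.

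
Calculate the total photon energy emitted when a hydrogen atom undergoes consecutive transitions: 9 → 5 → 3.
1.3438 eV

The energy levels of hydrogen are E_n = -13.6057 / n² eV.

First transition (9 → 5):
ΔE₁ = |E_5 - E_9|
ΔE₁ = |-0.5442280000 - (-0.1679716049)| = 0.3762564 eV

Second transition (5 → 3):
ΔE₂ = |E_3 - E_5|
ΔE₂ = |-1.5117444444 - (-0.5442280000)| = 0.9675164 eV

Total energy released:
E_total = ΔE₁ + ΔE₂ = 0.3762564 + 0.9675164 = 1.3438 eV

Note: This equals the direct transition 9 → 3: 1.3438 eV ✓
Energy is conserved regardless of the path taken.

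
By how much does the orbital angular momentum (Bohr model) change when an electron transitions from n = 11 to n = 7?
4.21829e-34 J·s (or 4ℏ)

In the Bohr model, L_n = nℏ where ℏ = 1.0545718e-34 J·s.

L_11 = 11ℏ = 1.1600290e-33 J·s
L_7 = 7ℏ = 7.3820026e-34 J·s

ΔL = L_11 - L_7 = (11 - 7)ℏ = 4ℏ
ΔL = 4 × 1.0545718e-34 J·s = 4.21829e-34 J·s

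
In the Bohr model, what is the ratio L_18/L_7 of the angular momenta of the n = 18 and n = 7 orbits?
2.57

In the Bohr model, L_n = nℏ, so the ratio is purely the ratio of quantum numbers:

L_18/L_7 = 18ℏ / 7ℏ = 18/7 = 2.57

The angular momentum scales linearly with n.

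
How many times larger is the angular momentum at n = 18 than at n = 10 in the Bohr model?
1.8000

In the Bohr model, L_n = nℏ, so the ratio is purely the ratio of quantum numbers:

L_18/L_10 = 18ℏ / 10ℏ = 18/10 = 1.8000

The angular momentum scales linearly with n.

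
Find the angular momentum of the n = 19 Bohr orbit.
2.004e-33 J·s (or 19ℏ)

In the Bohr model, angular momentum is quantized:
L = nℏ

where ℏ = h/(2π) = 1.05457e-34 J·s

For n = 19:
L = 19 × 1.05457e-34 J·s
L = 2.004e-33 J·s

This can also be written as L = 19ℏ.
The angular momentum is an integer multiple of the reduced Planck constant.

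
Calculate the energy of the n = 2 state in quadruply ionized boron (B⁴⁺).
-85.035625 eV

For hydrogen-like ions, the energy levels scale with Z²:
E_n = -13.6057 Z² / n² eV

For B⁴⁺ (Z = 5) at n = 2:
E_2 = -13.6057 × 5² / 2²
E_2 = -13.6057 × 25 / 4
E_2 = -340.1425 / 4
E_2 = -85.035625 eV

The energy is 25 times more negative than hydrogen at the same n due to the stronger nuclear charge.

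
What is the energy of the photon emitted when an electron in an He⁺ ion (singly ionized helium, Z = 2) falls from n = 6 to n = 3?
4.53523 eV

The energy levels are E_n = -13.6057 Z² eV / n².

Energy at n = 6: E_6 = -13.6057 × 2² / 6² = -1.51174444 eV
Energy at n = 3: E_3 = -13.6057 × 2² / 3² = -6.04697778 eV

For emission (electron falling to lower state), the photon energy is:
E_photon = E_6 - E_3 = |-1.51174444 - (-6.04697778)|
E_photon = 4.53523 eV

This energy is carried away by the emitted photon.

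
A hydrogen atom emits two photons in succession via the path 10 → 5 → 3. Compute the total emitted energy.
1.376 eV

The energy levels of hydrogen are E_n = -13.6057 / n² eV.

First transition (10 → 5):
ΔE₁ = |E_5 - E_10|
ΔE₁ = |-0.544228000 - (-0.136057000)| = 0.408171 eV

Second transition (5 → 3):
ΔE₂ = |E_3 - E_5|
ΔE₂ = |-1.511744444 - (-0.544228000)| = 0.967516 eV

Total energy released:
E_total = ΔE₁ + ΔE₂ = 0.408171 + 0.967516 = 1.376 eV

Note: This equals the direct transition 10 → 3: 1.376 eV ✓
Energy is conserved regardless of the path taken.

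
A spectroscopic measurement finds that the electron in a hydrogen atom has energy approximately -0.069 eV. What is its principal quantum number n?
n = 14

The exact energy levels follow E_n = -13.6057 eV / n².

The measured value (-0.069 eV) is reported to only 2 significant figures, so we must test candidate n values and see which one matches to that precision.

Candidate energies:
  n = 12:  E = -13.6057/12² = -0.09448 eV
  n = 13:  E = -13.6057/13² = -0.08051 eV
  n = 14:  E = -13.6057/14² = -0.06942 eV  ← matches
  n = 15:  E = -13.6057/15² = -0.06047 eV
  n = 16:  E = -13.6057/16² = -0.05315 eV

Checking against the measurement of -0.069 eV (2 sig figs), only n = 14 agrees:
E_14 = -0.06942 eV, which rounds to -0.069 eV ✓

Therefore n = 14.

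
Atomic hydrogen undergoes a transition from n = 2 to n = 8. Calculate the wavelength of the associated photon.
388.8065 nm

First, find the transition energy using E_n = -13.6057 / n² eV:
E_2 = -13.6057 / 2² = -3.40142500 eV
E_8 = -13.6057 / 8² = -0.21258906 eV

Photon energy: |ΔE| = |E_8 - E_2| = 3.18883594 eV

Convert to wavelength using E = hc/λ with hc = 1239.84 eV·nm:
λ = hc/E = 1239.84 eV·nm / 3.18883594 eV
λ = 388.8065 nm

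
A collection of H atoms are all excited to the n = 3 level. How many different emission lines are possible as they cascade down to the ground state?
3

The electron can occupy levels n = 1, 2, ..., 3 during de-excitation — that is m = 3 - 1 + 1 = 3 distinct levels.

The number of distinct spectral lines equals the number of ways to choose 2 of these m levels (each pair gives one possible emission transition):

Number of lines = m(m-1)/2 = 3×2/2 = 3

These correspond to all possible transitions between the 3 levels:
3 → 2, 3 → 1, 2 → 1

Each transition produces a photon with a unique energy (and thus wavelength). This count does not depend on Z.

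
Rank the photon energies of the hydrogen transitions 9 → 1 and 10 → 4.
9 → 1

Calculate the energy for each transition:

Transition 9 → 1:
ΔE₁ = |E_1 - E_9| = |-13.6057/1² - (-13.6057/9²)|
ΔE₁ = |-13.60570000000 - (-0.16797160494)| = 13.43772840 eV

Transition 10 → 4:
ΔE₂ = |E_4 - E_10| = |-13.6057/4² - (-13.6057/10²)|
ΔE₂ = |-0.85035625000 - (-0.13605700000)| = 0.71429925 eV

Since 13.43772840 eV > 0.71429925 eV, the transition 9 → 1 emits the more energetic photon.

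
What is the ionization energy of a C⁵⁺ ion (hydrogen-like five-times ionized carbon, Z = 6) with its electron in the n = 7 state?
9.99602 eV

The ionization energy is the energy needed to remove the electron completely (n → ∞).

For a hydrogen-like ion with Z = 6, E_n = -13.6057 Z² / n² eV.

At n = 7: E_7 = -13.6057 × 6² / 7² = -9.99602449 eV
At n = ∞: E_∞ = 0 eV

Ionization energy = E_∞ - E_7 = 0 - (-9.99602449) = 9.99602449 eV
Ionization energy ≈ 9.99602 eV

This is also called the binding energy of the electron in state n = 7.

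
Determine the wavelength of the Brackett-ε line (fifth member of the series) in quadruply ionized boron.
72.677 nm

The lines of a series are numbered from the longest wavelength (smallest ΔE) outward; the fifth line is the transition from n = n_f + 5 to n_f.
The Brackett series has all transitions ending at n_f = 4.

For B⁴⁺ (Z = 5), the fifth line (ε-line) is the jump from n = 9 to n = 4:
E_9 = -13.6057 × 5² / 9² = -4.19929 eV
E_4 = -13.6057 × 5² / 4² = -21.25891 eV
ΔE = E_9 - E_4 = 17.05962 eV

λ = hc/E = 1239.84 eV·nm / 17.05962 eV
λ = 72.677 nm

This is the ε-line of the Brackett series in B⁴⁺.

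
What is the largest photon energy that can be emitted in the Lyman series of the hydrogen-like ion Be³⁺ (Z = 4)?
217.69120 eV

The series limit corresponds to the transition from n = ∞ to n = 1.
This is the highest energy (shortest wavelength) transition in the Lyman series.

E_∞ = 0 eV
E_1 = -13.6057 × 4² / 1² = -217.69120 eV

Energy at series limit:
ΔE = E_∞ - E_1 = 0 - (-217.69120) = 217.69120 eV

This energy equals the ionization energy from the n = 1 state of Be³⁺.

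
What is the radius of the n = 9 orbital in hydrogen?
4.28634 nm (or 42.86335 Å)

The Bohr radius formula is:
r_n = n² a₀ / Z

where a₀ = 0.05291772 nm is the Bohr radius.

For H (Z = 1) at n = 9:
r_9 = 9² × 0.05291772 nm / 1
r_9 = 81 × 0.05291772 nm / 1
r_9 = 4.286335 nm / 1
r_9 = 4.28634 nm

The electron orbits at approximately 4.28634 nm from the nucleus.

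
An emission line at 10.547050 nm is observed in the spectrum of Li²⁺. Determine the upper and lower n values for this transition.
n = 5 → n = 1

First, find the photon energy from the wavelength (hc = 1239.84 eV·nm):
E = hc/λ = 1239.84 eV·nm / 10.547050 nm = 117.55325 eV

The energy levels of Li²⁺ satisfy E_n = -13.6057 × 3² / n² eV, so an emission n_i → n_f releases
ΔE = 13.6057 × 3² × (1/n_f² − 1/n_i²) eV.

Setting ΔE equal to the photon energy:
1/n_f² − 1/n_i² = 117.55325 / (13.6057 × 3²) = 0.96000002

Since 1/n_i² must be positive, we need 1/n_f² > 0.96000002, i.e. n_f ≤ 1. For each allowed n_f, solve n_i = (1/n_f² − 0.96000002)^(−1/2) and check whether it is a whole number:
  n_f = 1: 1/n_i² = 1.00000000 − 0.96000002 = 0.03999998 → n_i = 5.000  → integer, n_i = 5 ✓

Only n_f = 1 gives an integer upper level, n_i = 5.

The transition is from n = 5 to n = 1 (emission).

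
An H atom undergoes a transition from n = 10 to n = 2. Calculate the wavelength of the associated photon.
379.693805 nm

First, find the transition energy using E_n = -13.6057 / n² eV:
E_10 = -13.6057 / 10² = -0.1360570000 eV
E_2 = -13.6057 / 2² = -3.4014250000 eV

Photon energy: |ΔE| = |E_2 - E_10| = 3.2653680000 eV

Convert to wavelength using E = hc/λ with hc = 1239.84 eV·nm:
λ = hc/E = 1239.84 eV·nm / 3.2653680000 eV
λ = 379.693805 nm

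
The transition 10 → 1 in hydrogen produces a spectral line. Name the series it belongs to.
Lyman series

The spectral series in hydrogen are named based on the final (lower) energy level:
- Lyman series: n_final = 1 (ultraviolet)
- Balmer series: n_final = 2 (visible/near-UV)
- Paschen series: n_final = 3 (infrared)
- Brackett series: n_final = 4 (infrared)
- Pfund series: n_final = 5 (far infrared)

Since this transition ends at n = 1, it belongs to the Lyman series.

For reference, this 10 → 1 line has photon energy
ΔE = 13.6057 eV × (1/1² - 1/10²) = 13.4696430 eV,
corresponding to wavelength λ = hc/ΔE = 1239.84 eV·nm / 13.4696430 eV = 92.04698 nm in the ultraviolet region.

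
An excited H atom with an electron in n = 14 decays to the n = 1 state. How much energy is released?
13.54 eV

The energy levels are E_n = -13.6057 eV / n².

Energy at n = 14: E_14 = -13.6057 / 14² = -0.06942 eV
Energy at n = 1: E_1 = -13.6057 / 1² = -13.60570 eV

For emission (electron falling to lower state), the photon energy is:
E_photon = E_14 - E_1 = |-0.06942 - (-13.60570)|
E_photon = 13.54 eV

This energy is carried away by the emitted photon.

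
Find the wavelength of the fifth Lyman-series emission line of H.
93.7301 nm

The lines of a series are numbered from the longest wavelength (smallest ΔE) outward; the fifth line is the transition from n = n_f + 5 to n_f.
The Lyman series has all transitions ending at n_f = 1.

For H, the fifth line (ε-line) is the jump from n = 6 to n = 1:
E_6 = -13.6057 / 6² = -0.377936 eV
E_1 = -13.6057 / 1² = -13.605700 eV
ΔE = E_6 - E_1 = 13.227764 eV

λ = hc/E = 1239.84 eV·nm / 13.227764 eV
λ = 93.7301 nm

This is the ε-line of the Lyman series in H.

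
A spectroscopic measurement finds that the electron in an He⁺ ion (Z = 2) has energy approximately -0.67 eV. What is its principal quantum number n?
n = 9

The exact energy levels follow E_n = -13.6057 Z² / n² eV with Z = 2.

The measured value (-0.67 eV) is reported to only 2 significant figures, so we must test candidate n values and see which one matches to that precision.

Candidate energies:
  n = 7:  E = -13.6057 × 2² / 7² = -1.11067 eV
  n = 8:  E = -13.6057 × 2² / 8² = -0.85036 eV
  n = 9:  E = -13.6057 × 2² / 9² = -0.67189 eV  ← matches
  n = 10:  E = -13.6057 × 2² / 10² = -0.54423 eV
  n = 11:  E = -13.6057 × 2² / 11² = -0.44978 eV

Checking against the measurement of -0.67 eV (2 sig figs), only n = 9 agrees:
E_9 = -0.67189 eV, which rounds to -0.67 eV ✓

Therefore n = 9.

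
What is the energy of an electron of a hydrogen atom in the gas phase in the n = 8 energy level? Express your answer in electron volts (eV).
-0.21 eV

The energy levels of a hydrogen-like atom are given by:
E_n = -13.6057 eV / n²

For n = 8:
E_8 = -13.6057 eV / 8²
E_8 = -13.6057 eV / 64
E_8 = -0.21 eV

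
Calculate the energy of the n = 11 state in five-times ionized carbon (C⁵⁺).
-4.048 eV

For hydrogen-like ions, the energy levels scale with Z²:
E_n = -13.6057 Z² / n² eV

For C⁵⁺ (Z = 6) at n = 11:
E_11 = -13.6057 × 6² / 11²
E_11 = -13.6057 × 36 / 121
E_11 = -489.8052 / 121
E_11 = -4.048 eV

The energy is 36 times more negative than hydrogen at the same n due to the stronger nuclear charge.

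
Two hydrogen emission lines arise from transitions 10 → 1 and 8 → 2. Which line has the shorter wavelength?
10 → 1

Calculate the energy for each transition:

Transition 10 → 1:
ΔE₁ = |E_1 - E_10| = |-13.6057/1² - (-13.6057/10²)|
ΔE₁ = |-13.605700000000 - (-0.136057000000)| = 13.469643000 eV

Transition 8 → 2:
ΔE₂ = |E_2 - E_8| = |-13.6057/2² - (-13.6057/8²)|
ΔE₂ = |-3.401425000000 - (-0.212589062500)| = 3.188835938 eV

Since 13.469643000 eV > 3.188835938 eV, the transition 10 → 1 emits the more energetic photon.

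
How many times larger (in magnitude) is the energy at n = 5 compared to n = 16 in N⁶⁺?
10.24000

Using E_n = -13.6057 Z² / n² eV with Z = 7:

E_5 = -13.6057 × 7² / 5² = -666.6793 / 25 = -26.66717200000 eV
E_16 = -13.6057 × 7² / 16² = -666.6793 / 256 = -2.60421601563 eV

The ratio is:
E_5/E_16 = (-26.66717200000) / (-2.60421601563)
E_5/E_16 = (-666.6793/25) / (-666.6793/256)
E_5/E_16 = 256/25
E_5/E_16 = 10.24000
(Note: the Z² factors cancel in the ratio.)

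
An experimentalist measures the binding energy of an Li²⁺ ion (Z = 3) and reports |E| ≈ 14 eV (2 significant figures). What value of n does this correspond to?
n = 3

The exact energy levels follow E_n = -13.6057 Z² / n² eV with Z = 3.

The measured value (-14 eV) is reported to only 2 significant figures, so we must test candidate n values and see which one matches to that precision.

Candidate energies:
  n = 1:  E = -13.6057 × 3² / 1² = -122.45130 eV
  n = 2:  E = -13.6057 × 3² / 2² = -30.61283 eV
  n = 3:  E = -13.6057 × 3² / 3² = -13.60570 eV  ← matches
  n = 4:  E = -13.6057 × 3² / 4² = -7.65321 eV
  n = 5:  E = -13.6057 × 3² / 5² = -4.89805 eV

Checking against the measurement of -14 eV (2 sig figs), only n = 3 agrees:
E_3 = -13.60570 eV, which rounds to -14 eV ✓

Therefore n = 3.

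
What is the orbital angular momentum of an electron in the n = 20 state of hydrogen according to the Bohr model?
2.109e-33 J·s (or 20ℏ)

In the Bohr model, angular momentum is quantized:
L = nℏ

where ℏ = h/(2π) = 1.05457e-34 J·s

For n = 20:
L = 20 × 1.05457e-34 J·s
L = 2.109e-33 J·s

This can also be written as L = 20ℏ.
The angular momentum is an integer multiple of the reduced Planck constant.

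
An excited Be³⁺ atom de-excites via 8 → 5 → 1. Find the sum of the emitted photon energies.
214.29 eV

The energy levels of Be³⁺ are E_n = -13.6057 × 4² / n² eV.

First transition (8 → 5):
ΔE₁ = |E_5 - E_8|
ΔE₁ = |-8.70764800 - (-3.40142500)| = 5.30622 eV

Second transition (5 → 1):
ΔE₂ = |E_1 - E_5|
ΔE₂ = |-217.69120000 - (-8.70764800)| = 208.98355 eV

Total energy released:
E_total = ΔE₁ + ΔE₂ = 5.30622 + 208.98355 = 214.29 eV

Note: This equals the direct transition 8 → 1: 214.29 eV ✓
Energy is conserved regardless of the path taken.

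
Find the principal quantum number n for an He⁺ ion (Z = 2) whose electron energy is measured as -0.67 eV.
n = 9

The exact energy levels follow E_n = -13.6057 Z² / n² eV with Z = 2.

The measured value (-0.67 eV) is reported to only 2 significant figures, so we must test candidate n values and see which one matches to that precision.

Candidate energies:
  n = 7:  E = -13.6057 × 2² / 7² = -1.11067 eV
  n = 8:  E = -13.6057 × 2² / 8² = -0.85036 eV
  n = 9:  E = -13.6057 × 2² / 9² = -0.67189 eV  ← matches
  n = 10:  E = -13.6057 × 2² / 10² = -0.54423 eV
  n = 11:  E = -13.6057 × 2² / 11² = -0.44978 eV

Checking against the measurement of -0.67 eV (2 sig figs), only n = 9 agrees:
E_9 = -0.67189 eV, which rounds to -0.67 eV ✓

Therefore n = 9.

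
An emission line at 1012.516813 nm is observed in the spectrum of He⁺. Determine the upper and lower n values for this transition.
n = 5 → n = 4

First, find the photon energy from the wavelength (hc = 1239.84 eV·nm):
E = hc/λ = 1239.84 eV·nm / 1012.516813 nm = 1.2245130 eV

The energy levels of He⁺ satisfy E_n = -13.6057 × 2² / n² eV, so an emission n_i → n_f releases
ΔE = 13.6057 × 2² × (1/n_f² − 1/n_i²) eV.

Setting ΔE equal to the photon energy:
1/n_f² − 1/n_i² = 1.2245130 / (13.6057 × 2²) = 0.022500000

Since 1/n_i² must be positive, we need 1/n_f² > 0.022500000, i.e. n_f ≤ 6. For each allowed n_f, solve n_i = (1/n_f² − 0.022500000)^(−1/2) and check whether it is a whole number:
  n_f = 1: 1/n_i² = 1.000000000 − 0.022500000 = 0.977500000 → n_i = 1.011  (not an integer) ✗
  n_f = 2: 1/n_i² = 0.250000000 − 0.022500000 = 0.227500000 → n_i = 2.097  (not an integer) ✗
  n_f = 3: 1/n_i² = 0.111111111 − 0.022500000 = 0.088611111 → n_i = 3.359  (not an integer) ✗
  n_f = 4: 1/n_i² = 0.062500000 − 0.022500000 = 0.040000000 → n_i = 5.000  → integer, n_i = 5 ✓
  n_f = 5: 1/n_i² = 0.040000000 − 0.022500000 = 0.017500000 → n_i = 7.559  (not an integer) ✗
  n_f = 6: 1/n_i² = 0.027777778 − 0.022500000 = 0.005277778 → n_i = 13.765  (not an integer) ✗

Only n_f = 4 gives an integer upper level, n_i = 5.

The transition is from n = 5 to n = 4 (emission).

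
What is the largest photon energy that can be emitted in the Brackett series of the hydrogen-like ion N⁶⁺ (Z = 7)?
41.667 eV

The series limit corresponds to the transition from n = ∞ to n = 4.
This is the highest energy (shortest wavelength) transition in the Brackett series.

E_∞ = 0 eV
E_4 = -13.6057 × 7² / 4² = -41.667 eV

Energy at series limit:
ΔE = E_∞ - E_4 = 0 - (-41.667) = 41.667 eV

This energy equals the ionization energy from the n = 4 state of N⁶⁺.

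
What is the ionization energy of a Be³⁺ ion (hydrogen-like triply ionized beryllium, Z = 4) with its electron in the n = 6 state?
6.05 eV

The ionization energy is the energy needed to remove the electron completely (n → ∞).

For a hydrogen-like ion with Z = 4, E_n = -13.6057 Z² / n² eV.

At n = 6: E_6 = -13.6057 × 4² / 6² = -6.04698 eV
At n = ∞: E_∞ = 0 eV

Ionization energy = E_∞ - E_6 = 0 - (-6.04698) = 6.04698 eV
Ionization energy ≈ 6.05 eV

This is also called the binding energy of the electron in state n = 6.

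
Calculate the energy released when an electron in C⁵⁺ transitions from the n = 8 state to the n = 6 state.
5.95 eV

The energy levels are E_n = -13.6057 Z² eV / n².

Energy at n = 8: E_8 = -13.6057 × 6² / 8² = -7.65321 eV
Energy at n = 6: E_6 = -13.6057 × 6² / 6² = -13.60570 eV

For emission (electron falling to lower state), the photon energy is:
E_photon = E_8 - E_6 = |-7.65321 - (-13.60570)|
E_photon = 5.95 eV

This energy is carried away by the emitted photon.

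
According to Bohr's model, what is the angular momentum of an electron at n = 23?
2.426e-33 J·s (or 23ℏ)

In the Bohr model, angular momentum is quantized:
L = nℏ

where ℏ = h/(2π) = 1.05457e-34 J·s

For n = 23:
L = 23 × 1.05457e-34 J·s
L = 2.426e-33 J·s

This can also be written as L = 23ℏ.
The angular momentum is an integer multiple of the reduced Planck constant.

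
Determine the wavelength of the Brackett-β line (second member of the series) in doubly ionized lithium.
291.60484 nm

The lines of a series are numbered from the longest wavelength (smallest ΔE) outward; the second line is the transition from n = n_f + 2 to n_f.
The Brackett series has all transitions ending at n_f = 4.

For Li²⁺ (Z = 3), the second line (β-line) is the jump from n = 6 to n = 4:
E_6 = -13.6057 × 3² / 6² = -3.401425000 eV
E_4 = -13.6057 × 3² / 4² = -7.653206250 eV
ΔE = E_6 - E_4 = 4.251781250 eV

λ = hc/E = 1239.84 eV·nm / 4.251781250 eV
λ = 291.60484 nm

This is the β-line of the Brackett series in Li²⁺.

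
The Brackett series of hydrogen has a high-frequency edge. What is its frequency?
2.056e+14 Hz

The series limit corresponds to the transition from n = ∞ to n = 4.
This is the highest energy (shortest wavelength) transition in the Brackett series.

E_∞ = 0 eV
E_4 = -13.6057 / 4² = -0.8503563 eV

Energy at series limit:
ΔE = E_∞ - E_4 = 0 - (-0.8503563) = 0.8503563 eV
E = 0.8503563 eV × (1.602177 × 10⁻¹⁹ J/eV) = 1.36242e-19 J
f = E/h = 1.36242e-19 J / (6.62607 × 10⁻³⁴ J·s) = 2.056e+14 Hz

This energy equals the ionization energy from the n = 4 state of hydrogen.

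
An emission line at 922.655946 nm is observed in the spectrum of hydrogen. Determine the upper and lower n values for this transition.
n = 9 → n = 3

First, find the photon energy from the wavelength (hc = 1239.84 eV·nm):
E = hc/λ = 1239.84 eV·nm / 922.655946 nm = 1.3437728 eV

The energy levels of hydrogen satisfy E_n = -13.6057 / n² eV, so an emission n_i → n_f releases
ΔE = 13.6057 × (1/n_f² − 1/n_i²) eV.

Setting ΔE equal to the photon energy:
1/n_f² − 1/n_i² = 1.3437728 / 13.6057 = 0.098765429

Since 1/n_i² must be positive, we need 1/n_f² > 0.098765429, i.e. n_f ≤ 3. For each allowed n_f, solve n_i = (1/n_f² − 0.098765429)^(−1/2) and check whether it is a whole number:
  n_f = 1: 1/n_i² = 1.000000000 − 0.098765429 = 0.901234571 → n_i = 1.053  (not an integer) ✗
  n_f = 2: 1/n_i² = 0.250000000 − 0.098765429 = 0.151234571 → n_i = 2.571  (not an integer) ✗
  n_f = 3: 1/n_i² = 0.111111111 − 0.098765429 = 0.012345682 → n_i = 9.000  → integer, n_i = 9 ✓

Only n_f = 3 gives an integer upper level, n_i = 9.

The transition is from n = 9 to n = 3 (emission).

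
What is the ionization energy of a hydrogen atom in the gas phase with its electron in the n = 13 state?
0.080507 eV

The ionization energy is the energy needed to remove the electron completely (n → ∞).

For hydrogen, E_n = -13.6057 eV / n².

At n = 13: E_13 = -13.6057 / 13² = -0.080507101 eV
At n = ∞: E_∞ = 0 eV

Ionization energy = E_∞ - E_13 = 0 - (-0.080507101) = 0.080507101 eV
Ionization energy ≈ 0.080507 eV

This is also called the binding energy of the electron in state n = 13.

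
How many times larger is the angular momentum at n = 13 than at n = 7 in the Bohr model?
1.86

In the Bohr model, L_n = nℏ, so the ratio is purely the ratio of quantum numbers:

L_13/L_7 = 13ℏ / 7ℏ = 13/7 = 1.86

The angular momentum scales linearly with n.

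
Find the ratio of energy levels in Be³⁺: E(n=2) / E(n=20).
100.0000

Using E_n = -13.6057 Z² / n² eV with Z = 4:

E_2 = -13.6057 × 4² / 2² = -217.6912 / 4 = -54.4228000000 eV
E_20 = -13.6057 × 4² / 20² = -217.6912 / 400 = -0.5442280000 eV

The ratio is:
E_2/E_20 = (-54.4228000000) / (-0.5442280000)
E_2/E_20 = (-217.6912/4) / (-217.6912/400)
E_2/E_20 = 400/4
E_2/E_20 = 100.0000
(Note: the Z² factors cancel in the ratio.)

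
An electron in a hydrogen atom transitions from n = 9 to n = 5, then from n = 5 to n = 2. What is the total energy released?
3.233 eV

The energy levels of hydrogen are E_n = -13.6057 / n² eV.

First transition (9 → 5):
ΔE₁ = |E_5 - E_9|
ΔE₁ = |-0.544228000 - (-0.167971605)| = 0.376256 eV

Second transition (5 → 2):
ΔE₂ = |E_2 - E_5|
ΔE₂ = |-3.401425000 - (-0.544228000)| = 2.857197 eV

Total energy released:
E_total = ΔE₁ + ΔE₂ = 0.376256 + 2.857197 = 3.233 eV

Note: This equals the direct transition 9 → 2: 3.233 eV ✓
Energy is conserved regardless of the path taken.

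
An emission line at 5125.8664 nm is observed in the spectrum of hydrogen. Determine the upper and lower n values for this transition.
n = 10 → n = 6

First, find the photon energy from the wavelength (hc = 1239.84 eV·nm):
E = hc/λ = 1239.84 eV·nm / 5125.8664 nm = 0.24187911 eV

The energy levels of hydrogen satisfy E_n = -13.6057 / n² eV, so an emission n_i → n_f releases
ΔE = 13.6057 × (1/n_f² − 1/n_i²) eV.

Setting ΔE equal to the photon energy:
1/n_f² − 1/n_i² = 0.24187911 / 13.6057 = 0.017777778

Since 1/n_i² must be positive, we need 1/n_f² > 0.017777778, i.e. n_f ≤ 7. For each allowed n_f, solve n_i = (1/n_f² − 0.017777778)^(−1/2) and check whether it is a whole number:
  n_f = 1: 1/n_i² = 1.000000000 − 0.017777778 = 0.982222222 → n_i = 1.009  (not an integer) ✗
  n_f = 2: 1/n_i² = 0.250000000 − 0.017777778 = 0.232222222 → n_i = 2.075  (not an integer) ✗
  n_f = 3: 1/n_i² = 0.111111111 − 0.017777778 = 0.093333333 → n_i = 3.273  (not an integer) ✗
  n_f = 4: 1/n_i² = 0.062500000 − 0.017777778 = 0.044722222 → n_i = 4.729  (not an integer) ✗
  n_f = 5: 1/n_i² = 0.040000000 − 0.017777778 = 0.022222222 → n_i = 6.708  (not an integer) ✗
  n_f = 6: 1/n_i² = 0.027777778 − 0.017777778 = 0.010000000 → n_i = 10.000  → integer, n_i = 10 ✓
  n_f = 7: 1/n_i² = 0.020408163 − 0.017777778 = 0.002630385 → n_i = 19.498  (not an integer) ✗

Only n_f = 6 gives an integer upper level, n_i = 10.

The transition is from n = 10 to n = 6 (emission).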